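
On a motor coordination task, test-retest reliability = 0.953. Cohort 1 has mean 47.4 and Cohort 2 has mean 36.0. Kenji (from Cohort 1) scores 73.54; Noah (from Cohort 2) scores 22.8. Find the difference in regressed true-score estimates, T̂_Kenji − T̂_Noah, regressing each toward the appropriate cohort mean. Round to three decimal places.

T̂_Kenji = 0.953(73.54) + 0.047(47.4) = 72.31142
T̂_Noah = 0.953(22.8) + 0.047(36.0) = 23.42040
Difference = 72.31142 − 23.42040 = 48.89102

48.891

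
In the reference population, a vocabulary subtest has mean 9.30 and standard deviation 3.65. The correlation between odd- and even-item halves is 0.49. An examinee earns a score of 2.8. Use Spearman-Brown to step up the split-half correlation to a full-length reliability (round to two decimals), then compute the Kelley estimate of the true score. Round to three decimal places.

5.010

Spearman-Brown: ρ = 2r/(1 + r) = 2(0.49)/(1 + 0.49) = 0.980/1.49 = 0.6577 → 0.66
Kelley's formula gives T̂ = 0.66·2.8 + 0.34·9.30 = 1.848 + 3.1620 = 5.0100.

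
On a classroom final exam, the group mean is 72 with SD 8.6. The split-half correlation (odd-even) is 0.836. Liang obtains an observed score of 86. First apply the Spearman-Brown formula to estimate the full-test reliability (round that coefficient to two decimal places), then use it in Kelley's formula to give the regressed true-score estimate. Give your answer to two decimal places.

Spearman-Brown: ρ = 2r/(1 + r) = 2(0.836)/(1 + 0.836) = 1.6720/1.836 = 0.9107 → 0.91
T̂ = ρX + (1 − ρ)μ
  = 0.91 × 86 + 0.09 × 72
  = 78.26 + 6.48
  = 84.740
  ≈ 84.74

84.74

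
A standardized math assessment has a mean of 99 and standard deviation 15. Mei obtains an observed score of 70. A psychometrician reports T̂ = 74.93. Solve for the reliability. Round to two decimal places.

T̂ = ρX + (1 − ρ)μ  ⇒  T̂ − μ = ρ(X − μ)
ρ = (T̂ − μ)/(X − μ) = (74.93 − 99) / (70 − 99) = -24.07 / -29.0 = 0.8300

0.83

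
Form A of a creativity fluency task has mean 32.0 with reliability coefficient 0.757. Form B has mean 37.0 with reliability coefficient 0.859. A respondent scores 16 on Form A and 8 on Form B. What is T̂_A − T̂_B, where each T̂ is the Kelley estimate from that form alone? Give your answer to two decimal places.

7.80

T̂_A = 0.757(16) + 0.243(32.0) = 19.8880
T̂_B = 0.859(8) + 0.141(37.0) = 12.0890
T̂_A − T̂_B = 7.7990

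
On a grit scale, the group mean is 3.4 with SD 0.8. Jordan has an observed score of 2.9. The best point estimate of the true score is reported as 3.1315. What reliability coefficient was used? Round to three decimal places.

T̂ = ρX + (1 − ρ)μ  ⇒  T̂ − μ = ρ(X − μ)
ρ = (T̂ − μ)/(X − μ) = (3.1315 − 3.4) / (2.9 − 3.4) = -0.2685 / -0.5 = 0.53700

0.537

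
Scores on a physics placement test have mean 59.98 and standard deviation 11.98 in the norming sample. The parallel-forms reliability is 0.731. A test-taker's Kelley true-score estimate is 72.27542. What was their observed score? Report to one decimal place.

76.8

T̂ = ρX + (1 − ρ)μ  ⇒  X = (T̂ − (1 − ρ)μ) / ρ
X = (72.27542 − 0.269 × 59.98) / 0.731 = (72.27542 − 16.13462) / 0.731 = 56.14080 / 0.731 = 76.800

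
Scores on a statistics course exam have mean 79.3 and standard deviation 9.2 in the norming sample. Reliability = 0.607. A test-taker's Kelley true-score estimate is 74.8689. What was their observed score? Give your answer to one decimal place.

T̂ = ρX + (1 − ρ)μ  ⇒  X = (T̂ − (1 − ρ)μ) / ρ
X = (74.8689 − 0.393 × 79.3) / 0.607 = (74.8689 − 31.1649) / 0.607 = 43.7040 / 0.607 = 72.000

72.0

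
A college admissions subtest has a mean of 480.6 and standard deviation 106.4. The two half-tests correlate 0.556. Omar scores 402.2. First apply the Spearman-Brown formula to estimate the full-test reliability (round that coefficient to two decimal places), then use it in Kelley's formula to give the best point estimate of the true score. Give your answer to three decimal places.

424.936

Spearman-Brown: ρ = 2r/(1 + r) = 2(0.556)/(1 + 0.556) = 1.1120/1.556 = 0.7147 → 0.71
Weight the observed score by reliability and the mean by (1 − reliability): T̂ = 0.71·402.2 + 0.29·480.6 = 285.562 + 139.374 = 424.9360.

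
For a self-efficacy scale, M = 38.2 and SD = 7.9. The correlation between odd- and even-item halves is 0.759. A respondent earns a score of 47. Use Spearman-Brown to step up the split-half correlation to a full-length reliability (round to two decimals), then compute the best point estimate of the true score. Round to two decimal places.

45.77

Spearman-Brown: ρ = 2r/(1 + r) = 2(0.759)/(1 + 0.759) = 1.5180/1.759 = 0.8630 → 0.86
T̂ = 0.86(47) + 0.14(38.2) = 40.42 + 5.348 = 45.768 → 45.77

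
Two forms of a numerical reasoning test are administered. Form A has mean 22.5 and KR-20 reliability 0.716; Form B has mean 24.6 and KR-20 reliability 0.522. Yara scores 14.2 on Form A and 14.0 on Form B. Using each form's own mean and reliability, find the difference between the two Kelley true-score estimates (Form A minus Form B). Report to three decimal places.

T̂_A = 0.716(14.2) + 0.284(22.5) = 16.55720
T̂_B = 0.522(14.0) + 0.478(24.6) = 19.06680
T̂_A − T̂_B = -2.50960

-2.510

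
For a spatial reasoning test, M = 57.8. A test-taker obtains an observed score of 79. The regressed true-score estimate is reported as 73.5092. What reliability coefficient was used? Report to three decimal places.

T̂ = ρX + (1 − ρ)μ  ⇒  T̂ − μ = ρ(X − μ)
ρ = (T̂ − μ)/(X − μ) = (73.5092 − 57.8) / (79 − 57.8) = 15.7092 / 21.2 = 0.74100

0.741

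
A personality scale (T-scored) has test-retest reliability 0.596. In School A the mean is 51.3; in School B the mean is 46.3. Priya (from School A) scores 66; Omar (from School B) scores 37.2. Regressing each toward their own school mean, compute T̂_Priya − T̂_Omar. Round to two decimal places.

T̂_Priya = 0.596(66) + 0.404(51.3) = 60.0612
T̂_Omar = 0.596(37.2) + 0.404(46.3) = 40.8764
Difference = 60.0612 − 40.8764 = 19.1848

19.18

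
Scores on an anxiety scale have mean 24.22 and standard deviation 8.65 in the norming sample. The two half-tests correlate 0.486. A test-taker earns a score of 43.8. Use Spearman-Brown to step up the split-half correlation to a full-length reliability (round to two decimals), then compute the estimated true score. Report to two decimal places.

36.95

Spearman-Brown: ρ = 2r/(1 + r) = 2(0.486)/(1 + 0.486) = 0.9720/1.486 = 0.6541 → 0.65
Kelley's formula gives T̂ = 0.65·43.8 + 0.35·24.22 = 28.470 + 8.4770 = 36.947.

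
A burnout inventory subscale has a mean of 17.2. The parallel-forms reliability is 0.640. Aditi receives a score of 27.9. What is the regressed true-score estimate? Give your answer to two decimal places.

24.05

Kelley's formula gives T̂ = 0.640·27.9 + 0.360·17.2 = 17.8560 + 6.1920 = 24.048.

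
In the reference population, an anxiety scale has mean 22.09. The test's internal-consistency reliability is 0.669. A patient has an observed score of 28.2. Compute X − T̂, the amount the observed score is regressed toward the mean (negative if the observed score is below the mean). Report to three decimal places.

T̂ = ρX + (1 − ρ)μ
  = 0.669 × 28.2 + 0.331 × 22.09
  = 18.8658 + 7.31179
  = 26.17759
  ≈ 26.1776
X − T̂ = 28.2 − 26.1776 = 2.0224 → 2.022

2.022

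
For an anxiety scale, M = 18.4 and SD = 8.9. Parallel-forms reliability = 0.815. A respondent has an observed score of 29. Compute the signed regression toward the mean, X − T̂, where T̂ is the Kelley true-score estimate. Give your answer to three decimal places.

1.961

T̂ = 0.815(29) + 0.185(18.4) = 23.635 + 3.4040 = 27.03900 → 27.0390
X − T̂ = 29 − 27.0390 = 1.9610 → 1.961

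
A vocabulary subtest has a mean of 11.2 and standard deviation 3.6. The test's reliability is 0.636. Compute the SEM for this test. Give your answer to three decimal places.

SEM = SD · √(1 − ρ) = 3.6 × √0.364 = 3.6 × 0.6033 = 2.1720

2.172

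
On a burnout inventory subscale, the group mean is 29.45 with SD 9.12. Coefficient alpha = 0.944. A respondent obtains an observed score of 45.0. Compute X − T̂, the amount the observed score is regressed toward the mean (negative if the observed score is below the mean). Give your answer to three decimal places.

T̂ = 0.944(45.0) + 0.056(29.45) = 42.4800 + 1.64920 = 44.12920 → 44.1292
X − T̂ = 45.0 − 44.1292 = 0.8708 → 0.871

0.871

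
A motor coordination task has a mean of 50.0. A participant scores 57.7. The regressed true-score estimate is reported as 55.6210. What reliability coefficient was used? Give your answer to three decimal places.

0.730

T̂ = ρX + (1 − ρ)μ  ⇒  T̂ − μ = ρ(X − μ)
ρ = (T̂ − μ)/(X − μ) = (55.6210 − 50.0) / (57.7 − 50.0) = 5.6210 / 7.7 = 0.73000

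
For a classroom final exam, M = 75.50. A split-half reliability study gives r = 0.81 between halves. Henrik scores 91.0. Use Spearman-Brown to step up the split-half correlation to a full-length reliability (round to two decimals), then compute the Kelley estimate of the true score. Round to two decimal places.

Spearman-Brown: ρ = 2r/(1 + r) = 2(0.81)/(1 + 0.81) = 1.620/1.81 = 0.8950 → 0.90
T̂ = ρX + (1 − ρ)μ
  = 0.90 × 91.0 + 0.10 × 75.50
  = 81.900 + 7.5500
  = 89.450
  ≈ 89.45

89.45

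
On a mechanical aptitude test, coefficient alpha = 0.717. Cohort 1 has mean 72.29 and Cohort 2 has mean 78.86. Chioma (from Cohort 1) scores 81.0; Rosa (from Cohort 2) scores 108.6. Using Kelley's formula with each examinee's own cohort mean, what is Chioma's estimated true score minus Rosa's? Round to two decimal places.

T̂_Chioma = 0.717(81.0) + 0.283(72.29) = 78.5351
T̂_Rosa = 0.717(108.6) + 0.283(78.86) = 100.1836
Difference = 78.5351 − 100.1836 = -21.6485

-21.65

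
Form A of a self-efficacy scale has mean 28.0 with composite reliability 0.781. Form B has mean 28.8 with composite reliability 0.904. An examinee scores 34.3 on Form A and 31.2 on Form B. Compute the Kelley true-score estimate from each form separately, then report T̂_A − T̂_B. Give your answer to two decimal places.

T̂_A = 0.781(34.3) + 0.219(28.0) = 32.9203
T̂_B = 0.904(31.2) + 0.096(28.8) = 30.9696
T̂_A − T̂_B = 1.9507

1.95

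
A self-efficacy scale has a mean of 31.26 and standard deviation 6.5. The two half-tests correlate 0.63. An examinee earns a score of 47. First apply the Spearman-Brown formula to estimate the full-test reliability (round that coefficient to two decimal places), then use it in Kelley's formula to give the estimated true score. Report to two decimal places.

Spearman-Brown: ρ = 2r/(1 + r) = 2(0.63)/(1 + 0.63) = 1.260/1.63 = 0.7730 → 0.77
T̂ = 0.77(47) + 0.23(31.26) = 36.19 + 7.1898 = 43.380 → 43.38

43.38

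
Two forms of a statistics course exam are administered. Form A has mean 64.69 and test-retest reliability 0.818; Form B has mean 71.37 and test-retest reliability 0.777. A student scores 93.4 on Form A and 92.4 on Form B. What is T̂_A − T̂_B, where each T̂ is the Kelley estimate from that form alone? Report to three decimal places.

T̂_A = 0.818(93.4) + 0.182(64.69) = 88.17478
T̂_B = 0.777(92.4) + 0.223(71.37) = 87.71031
T̂_A − T̂_B = 0.46447

0.464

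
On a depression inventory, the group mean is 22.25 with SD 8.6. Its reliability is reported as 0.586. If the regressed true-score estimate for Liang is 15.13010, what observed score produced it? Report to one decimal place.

T̂ = ρX + (1 − ρ)μ  ⇒  X = (T̂ − (1 − ρ)μ) / ρ
X = (15.13010 − 0.414 × 22.25) / 0.586 = (15.13010 − 9.21150) / 0.586 = 5.91860 / 0.586 = 10.100

10.1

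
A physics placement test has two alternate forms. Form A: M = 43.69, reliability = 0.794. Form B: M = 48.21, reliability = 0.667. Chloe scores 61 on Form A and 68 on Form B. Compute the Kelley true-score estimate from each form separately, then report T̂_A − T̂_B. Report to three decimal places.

-3.976

T̂_A = 0.794(61) + 0.206(43.69) = 57.43414
T̂_B = 0.667(68) + 0.333(48.21) = 61.40993
T̂_A − T̂_B = -3.97579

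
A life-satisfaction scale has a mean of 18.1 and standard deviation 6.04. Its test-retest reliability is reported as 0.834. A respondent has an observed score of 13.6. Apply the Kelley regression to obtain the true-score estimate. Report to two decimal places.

Weight the observed score by reliability and the mean by (1 − reliability): T̂ = 0.834·13.6 + 0.166·18.1 = 11.3424 + 3.0046 = 14.347.

14.35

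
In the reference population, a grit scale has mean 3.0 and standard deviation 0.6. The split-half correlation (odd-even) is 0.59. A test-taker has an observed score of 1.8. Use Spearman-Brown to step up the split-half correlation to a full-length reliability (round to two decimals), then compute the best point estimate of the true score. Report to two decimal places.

Spearman-Brown: ρ = 2r/(1 + r) = 2(0.59)/(1 + 0.59) = 1.180/1.59 = 0.7421 → 0.74
T̂ = ρX + (1 − ρ)μ
  = 0.74 × 1.8 + 0.26 × 3.0
  = 1.332 + 0.780
  = 2.112
  ≈ 2.11

2.11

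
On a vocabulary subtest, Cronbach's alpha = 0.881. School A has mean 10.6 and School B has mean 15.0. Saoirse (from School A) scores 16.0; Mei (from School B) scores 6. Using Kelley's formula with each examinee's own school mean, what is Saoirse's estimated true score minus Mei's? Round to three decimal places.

8.286

T̂_Saoirse = 0.881(16.0) + 0.119(10.6) = 15.35740
T̂_Mei = 0.881(6) + 0.119(15.0) = 7.07100
Difference = 15.35740 − 7.07100 = 8.28640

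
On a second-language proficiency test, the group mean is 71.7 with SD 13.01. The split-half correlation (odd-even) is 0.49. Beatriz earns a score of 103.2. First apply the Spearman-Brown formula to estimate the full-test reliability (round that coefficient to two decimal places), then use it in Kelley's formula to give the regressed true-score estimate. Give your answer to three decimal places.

92.490

Spearman-Brown: ρ = 2r/(1 + r) = 2(0.49)/(1 + 0.49) = 0.980/1.49 = 0.6577 → 0.66
T̂ = 0.66(103.2) + 0.34(71.7) = 68.112 + 24.378 = 92.4900 → 92.490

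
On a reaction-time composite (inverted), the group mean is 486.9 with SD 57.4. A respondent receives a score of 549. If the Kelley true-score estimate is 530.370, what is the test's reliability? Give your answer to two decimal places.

0.70

T̂ = ρX + (1 − ρ)μ  ⇒  T̂ − μ = ρ(X − μ)
ρ = (T̂ − μ)/(X − μ) = (530.370 − 486.9) / (549 − 486.9) = 43.470 / 62.1 = 0.7000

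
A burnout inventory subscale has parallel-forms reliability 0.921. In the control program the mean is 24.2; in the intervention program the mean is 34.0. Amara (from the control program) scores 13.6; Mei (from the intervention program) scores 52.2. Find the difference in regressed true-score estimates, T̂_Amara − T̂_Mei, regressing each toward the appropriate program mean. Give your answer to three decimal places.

T̂_Amara = 0.921(13.6) + 0.079(24.2) = 14.43740
T̂_Mei = 0.921(52.2) + 0.079(34.0) = 50.76220
Difference = 14.43740 − 50.76220 = -36.32480

-36.325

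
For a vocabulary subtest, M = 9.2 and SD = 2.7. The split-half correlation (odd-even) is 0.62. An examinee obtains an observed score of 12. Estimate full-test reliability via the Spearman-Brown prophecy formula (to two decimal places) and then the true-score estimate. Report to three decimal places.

11.356

Spearman-Brown: ρ = 2r/(1 + r) = 2(0.62)/(1 + 0.62) = 1.240/1.62 = 0.7654 → 0.77
T̂ = 0.77(12) + 0.23(9.2) = 9.24 + 2.116 = 11.3560 → 11.356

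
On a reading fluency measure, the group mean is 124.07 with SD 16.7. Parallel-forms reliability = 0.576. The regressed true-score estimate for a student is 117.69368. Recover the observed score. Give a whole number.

113

T̂ = ρX + (1 − ρ)μ  ⇒  X = (T̂ − (1 − ρ)μ) / ρ
X = (117.69368 − 0.424 × 124.07) / 0.576 = (117.69368 − 52.60568) / 0.576 = 65.08800 / 0.576 = 113.00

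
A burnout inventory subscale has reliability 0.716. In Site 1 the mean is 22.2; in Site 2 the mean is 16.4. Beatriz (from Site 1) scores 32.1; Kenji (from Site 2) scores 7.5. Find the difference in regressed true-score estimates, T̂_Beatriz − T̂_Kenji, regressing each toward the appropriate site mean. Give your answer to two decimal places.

T̂_Beatriz = 0.716(32.1) + 0.284(22.2) = 29.2884
T̂_Kenji = 0.716(7.5) + 0.284(16.4) = 10.0276
Difference = 29.2884 − 10.0276 = 19.2608

19.26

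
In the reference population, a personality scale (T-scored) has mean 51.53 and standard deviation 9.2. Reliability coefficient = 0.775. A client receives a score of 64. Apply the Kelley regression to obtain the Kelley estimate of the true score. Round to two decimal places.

Weight the observed score by reliability and the mean by (1 − reliability): T̂ = 0.775·64 + 0.225·51.53 = 49.600 + 11.59425 = 61.194.

61.19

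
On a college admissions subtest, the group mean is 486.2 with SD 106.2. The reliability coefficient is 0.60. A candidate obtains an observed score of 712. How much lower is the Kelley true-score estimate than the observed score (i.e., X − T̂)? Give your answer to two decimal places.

90.32

T̂ = 0.60(712) + 0.40(486.2) = 427.20 + 194.480 = 621.6800 → 621.680
X − T̂ = 712 − 621.680 = 90.320 → 90.32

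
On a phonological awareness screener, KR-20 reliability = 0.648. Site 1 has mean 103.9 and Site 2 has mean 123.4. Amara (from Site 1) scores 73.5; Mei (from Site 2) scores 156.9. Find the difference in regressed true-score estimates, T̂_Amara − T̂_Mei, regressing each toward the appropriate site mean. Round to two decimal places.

T̂_Amara = 0.648(73.5) + 0.352(103.9) = 84.2008
T̂_Mei = 0.648(156.9) + 0.352(123.4) = 145.1080
Difference = 84.2008 − 145.1080 = -60.9072

-60.91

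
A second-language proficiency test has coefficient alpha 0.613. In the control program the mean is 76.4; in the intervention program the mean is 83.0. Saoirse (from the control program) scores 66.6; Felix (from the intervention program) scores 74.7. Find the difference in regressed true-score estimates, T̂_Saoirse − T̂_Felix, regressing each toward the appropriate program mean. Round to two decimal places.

T̂_Saoirse = 0.613(66.6) + 0.387(76.4) = 70.3926
T̂_Felix = 0.613(74.7) + 0.387(83.0) = 77.9121
Difference = 70.3926 − 77.9121 = -7.5195

-7.52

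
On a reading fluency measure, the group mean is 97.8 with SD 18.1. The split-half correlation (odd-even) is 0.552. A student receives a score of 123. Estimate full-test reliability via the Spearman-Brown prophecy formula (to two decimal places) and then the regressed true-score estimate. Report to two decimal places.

Spearman-Brown: ρ = 2r/(1 + r) = 2(0.552)/(1 + 0.552) = 1.1040/1.552 = 0.7113 → 0.71
T̂ = 0.71(123) + 0.29(97.8) = 87.33 + 28.362 = 115.692 → 115.69

115.69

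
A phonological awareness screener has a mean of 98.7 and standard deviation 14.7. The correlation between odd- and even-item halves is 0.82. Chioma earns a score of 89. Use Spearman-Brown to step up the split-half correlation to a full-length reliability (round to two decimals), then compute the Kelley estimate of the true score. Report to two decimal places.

Spearman-Brown: ρ = 2r/(1 + r) = 2(0.82)/(1 + 0.82) = 1.640/1.82 = 0.9011 → 0.90
T̂ = ρX + (1 − ρ)μ
  = 0.90 × 89 + 0.10 × 98.7
  = 80.10 + 9.870
  = 89.970
  ≈ 89.97

89.97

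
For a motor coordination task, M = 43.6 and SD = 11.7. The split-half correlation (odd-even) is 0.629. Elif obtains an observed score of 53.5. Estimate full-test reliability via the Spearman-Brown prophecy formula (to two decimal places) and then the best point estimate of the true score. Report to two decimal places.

51.22

Spearman-Brown: ρ = 2r/(1 + r) = 2(0.629)/(1 + 0.629) = 1.2580/1.629 = 0.7723 → 0.77
T̂ = 0.77(53.5) + 0.23(43.6) = 41.195 + 10.028 = 51.223 → 51.22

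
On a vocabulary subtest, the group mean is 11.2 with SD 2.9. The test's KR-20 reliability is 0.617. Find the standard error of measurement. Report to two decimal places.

SEM = SD · √(1 − ρ) = 2.9 × √0.383 = 2.9 × 0.6189 = 1.795

1.79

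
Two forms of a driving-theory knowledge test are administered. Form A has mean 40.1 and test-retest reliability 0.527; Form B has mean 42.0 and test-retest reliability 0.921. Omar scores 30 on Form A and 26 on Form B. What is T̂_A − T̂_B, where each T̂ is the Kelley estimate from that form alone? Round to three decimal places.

T̂_A = 0.527(30) + 0.473(40.1) = 34.77730
T̂_B = 0.921(26) + 0.079(42.0) = 27.26400
T̂_A − T̂_B = 7.51330

7.513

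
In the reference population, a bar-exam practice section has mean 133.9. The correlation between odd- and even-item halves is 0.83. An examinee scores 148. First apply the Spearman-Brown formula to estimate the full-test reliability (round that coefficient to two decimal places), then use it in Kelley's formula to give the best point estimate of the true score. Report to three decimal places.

Spearman-Brown: ρ = 2r/(1 + r) = 2(0.83)/(1 + 0.83) = 1.660/1.83 = 0.9071 → 0.91
Regress the observed score toward the mean by the unreliability: T̂ = 0.91·148 + 0.09·133.9 = 134.68 + 12.051 = 146.7310.

146.731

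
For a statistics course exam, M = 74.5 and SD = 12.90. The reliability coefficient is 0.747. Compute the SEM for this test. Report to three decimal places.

SEM = SD · √(1 − ρ) = 12.90 × √0.253 = 12.90 × 0.5030 = 6.4886

6.489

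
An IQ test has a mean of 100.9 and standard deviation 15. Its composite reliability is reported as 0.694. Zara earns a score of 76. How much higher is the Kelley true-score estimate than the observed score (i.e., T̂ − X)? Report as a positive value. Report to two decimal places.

T̂ = 0.694(76) + 0.306(100.9) = 52.744 + 30.8754 = 83.6194 → 83.619
T̂ − X = 83.619 − 76 = 7.619 → 7.62

7.62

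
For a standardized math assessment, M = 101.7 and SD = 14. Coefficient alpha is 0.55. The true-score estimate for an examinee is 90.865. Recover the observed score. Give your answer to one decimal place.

T̂ = ρX + (1 − ρ)μ  ⇒  X = (T̂ − (1 − ρ)μ) / ρ
X = (90.865 − 0.45 × 101.7) / 0.55 = (90.865 − 45.765) / 0.55 = 45.100 / 0.55 = 82.000

82.0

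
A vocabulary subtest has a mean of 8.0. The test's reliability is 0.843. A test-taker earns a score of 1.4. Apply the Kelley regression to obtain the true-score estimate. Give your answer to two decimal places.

T̂ = 0.843(1.4) + 0.157(8.0) = 1.1802 + 1.2560 = 2.436 → 2.44

2.44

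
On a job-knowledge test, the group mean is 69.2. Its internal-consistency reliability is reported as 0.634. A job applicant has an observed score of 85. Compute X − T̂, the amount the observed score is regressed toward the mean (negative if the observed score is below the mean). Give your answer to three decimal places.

5.783

Regress the observed score toward the mean by the unreliability: T̂ = 0.634·85 + 0.366·69.2 = 53.890 + 25.3272 = 79.21720.
X − T̂ = 85 − 79.2172 = 5.7828 → 5.783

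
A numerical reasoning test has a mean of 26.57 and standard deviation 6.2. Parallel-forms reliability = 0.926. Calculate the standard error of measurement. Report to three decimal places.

1.687

SEM = SD · √(1 − ρ) = 6.2 × √0.074 = 6.2 × 0.2720 = 1.6866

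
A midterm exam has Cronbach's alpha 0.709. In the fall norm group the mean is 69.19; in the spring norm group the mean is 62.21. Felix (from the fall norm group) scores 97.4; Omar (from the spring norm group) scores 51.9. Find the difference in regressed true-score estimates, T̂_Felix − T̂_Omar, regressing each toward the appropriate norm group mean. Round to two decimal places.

T̂_Felix = 0.709(97.4) + 0.291(69.19) = 89.1909
T̂_Omar = 0.709(51.9) + 0.291(62.21) = 54.9002
Difference = 89.1909 − 54.9002 = 34.2907

34.29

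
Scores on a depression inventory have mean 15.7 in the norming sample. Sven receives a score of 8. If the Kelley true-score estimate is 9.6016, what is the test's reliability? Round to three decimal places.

0.792

T̂ = ρX + (1 − ρ)μ  ⇒  T̂ − μ = ρ(X − μ)
ρ = (T̂ − μ)/(X − μ) = (9.6016 − 15.7) / (8 − 15.7) = -6.0984 / -7.7 = 0.79200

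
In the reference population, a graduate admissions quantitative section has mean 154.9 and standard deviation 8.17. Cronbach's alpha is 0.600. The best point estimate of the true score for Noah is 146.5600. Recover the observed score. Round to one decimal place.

141.0

T̂ = ρX + (1 − ρ)μ  ⇒  X = (T̂ − (1 − ρ)μ) / ρ
X = (146.5600 − 0.400 × 154.9) / 0.600 = (146.5600 − 61.9600) / 0.600 = 84.6000 / 0.600 = 141.000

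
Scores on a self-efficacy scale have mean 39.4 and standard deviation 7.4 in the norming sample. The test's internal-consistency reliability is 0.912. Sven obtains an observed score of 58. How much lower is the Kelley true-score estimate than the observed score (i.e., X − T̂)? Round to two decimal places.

1.64

Weight the observed score by reliability and the mean by (1 − reliability): T̂ = 0.912·58 + 0.088·39.4 = 52.896 + 3.4672 = 56.3632.
X − T̂ = 58 − 56.363 = 1.637 → 1.64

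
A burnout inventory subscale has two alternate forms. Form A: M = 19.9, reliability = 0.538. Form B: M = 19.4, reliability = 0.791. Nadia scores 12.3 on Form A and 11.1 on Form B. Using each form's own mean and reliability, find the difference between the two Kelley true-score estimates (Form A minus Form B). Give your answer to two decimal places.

T̂_A = 0.538(12.3) + 0.462(19.9) = 15.8112
T̂_B = 0.791(11.1) + 0.209(19.4) = 12.8347
T̂_A − T̂_B = 2.9765

2.98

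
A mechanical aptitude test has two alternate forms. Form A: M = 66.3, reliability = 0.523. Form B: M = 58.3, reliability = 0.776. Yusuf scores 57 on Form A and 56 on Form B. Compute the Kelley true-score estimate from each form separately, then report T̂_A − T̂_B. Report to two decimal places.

4.92

T̂_A = 0.523(57) + 0.477(66.3) = 61.4361
T̂_B = 0.776(56) + 0.224(58.3) = 56.5152
T̂_A − T̂_B = 4.9209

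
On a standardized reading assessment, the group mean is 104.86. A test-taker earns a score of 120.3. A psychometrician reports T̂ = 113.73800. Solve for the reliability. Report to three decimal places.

T̂ = ρX + (1 − ρ)μ  ⇒  T̂ − μ = ρ(X − μ)
ρ = (T̂ − μ)/(X − μ) = (113.73800 − 104.86) / (120.3 − 104.86) = 8.87800 / 15.44 = 0.57500

0.575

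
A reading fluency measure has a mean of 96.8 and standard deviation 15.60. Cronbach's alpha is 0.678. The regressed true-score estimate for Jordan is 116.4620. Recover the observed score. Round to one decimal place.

125.8

T̂ = ρX + (1 − ρ)μ  ⇒  X = (T̂ − (1 − ρ)μ) / ρ
X = (116.4620 − 0.322 × 96.8) / 0.678 = (116.4620 − 31.1696) / 0.678 = 85.2924 / 0.678 = 125.800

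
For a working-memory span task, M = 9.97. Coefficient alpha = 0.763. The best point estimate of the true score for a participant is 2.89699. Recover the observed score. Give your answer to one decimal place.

0.7

T̂ = ρX + (1 − ρ)μ  ⇒  X = (T̂ − (1 − ρ)μ) / ρ
X = (2.89699 − 0.237 × 9.97) / 0.763 = (2.89699 − 2.36289) / 0.763 = 0.53410 / 0.763 = 0.700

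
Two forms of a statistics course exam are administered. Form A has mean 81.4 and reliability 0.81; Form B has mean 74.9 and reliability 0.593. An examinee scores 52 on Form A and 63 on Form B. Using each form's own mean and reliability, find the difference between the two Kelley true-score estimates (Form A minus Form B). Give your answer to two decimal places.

-10.26

T̂_A = 0.81(52) + 0.19(81.4) = 57.5860
T̂_B = 0.593(63) + 0.407(74.9) = 67.8433
T̂_A − T̂_B = -10.2573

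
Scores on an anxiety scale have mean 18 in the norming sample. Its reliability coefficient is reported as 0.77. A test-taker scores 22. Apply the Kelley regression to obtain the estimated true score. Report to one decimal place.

T̂ = 0.77(22) + 0.23(18) = 16.94 + 4.14 = 21.08 → 21.1

21.1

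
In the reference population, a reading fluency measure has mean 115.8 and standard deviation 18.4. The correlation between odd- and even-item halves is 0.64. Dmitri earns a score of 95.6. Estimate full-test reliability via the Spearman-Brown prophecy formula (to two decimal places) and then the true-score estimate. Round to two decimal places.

Spearman-Brown: ρ = 2r/(1 + r) = 2(0.64)/(1 + 0.64) = 1.280/1.64 = 0.7805 → 0.78
T̂ = 0.78(95.6) + 0.22(115.8) = 74.568 + 25.476 = 100.044 → 100.04

100.04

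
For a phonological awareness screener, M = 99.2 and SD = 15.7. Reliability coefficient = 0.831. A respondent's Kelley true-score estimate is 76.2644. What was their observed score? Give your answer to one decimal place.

71.6

T̂ = ρX + (1 − ρ)μ  ⇒  X = (T̂ − (1 − ρ)μ) / ρ
X = (76.2644 − 0.169 × 99.2) / 0.831 = (76.2644 − 16.7648) / 0.831 = 59.4996 / 0.831 = 71.600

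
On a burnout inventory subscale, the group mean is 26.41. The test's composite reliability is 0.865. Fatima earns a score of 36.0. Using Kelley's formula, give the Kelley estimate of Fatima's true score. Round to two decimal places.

T̂ = 0.865(36.0) + 0.135(26.41) = 31.1400 + 3.56535 = 34.705 → 34.71

34.71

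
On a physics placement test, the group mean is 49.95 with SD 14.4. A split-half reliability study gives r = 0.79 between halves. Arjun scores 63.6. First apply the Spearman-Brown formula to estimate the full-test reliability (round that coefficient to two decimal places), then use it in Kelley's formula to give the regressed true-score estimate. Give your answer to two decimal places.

Spearman-Brown: ρ = 2r/(1 + r) = 2(0.79)/(1 + 0.79) = 1.580/1.79 = 0.8827 → 0.88
Weight the observed score by reliability and the mean by (1 − reliability): T̂ = 0.88·63.6 + 0.12·49.95 = 55.968 + 5.9940 = 61.962.

61.96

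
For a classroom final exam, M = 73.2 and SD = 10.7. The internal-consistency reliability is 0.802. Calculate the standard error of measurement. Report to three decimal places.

SEM = SD · √(1 − ρ) = 10.7 × √0.198 = 10.7 × 0.4450 = 4.7612

4.761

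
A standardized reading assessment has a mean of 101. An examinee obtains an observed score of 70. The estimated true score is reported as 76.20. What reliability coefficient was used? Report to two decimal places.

0.80

T̂ = ρX + (1 − ρ)μ  ⇒  T̂ − μ = ρ(X − μ)
ρ = (T̂ − μ)/(X − μ) = (76.20 − 101) / (70 − 101) = -24.80 / -31.0 = 0.8000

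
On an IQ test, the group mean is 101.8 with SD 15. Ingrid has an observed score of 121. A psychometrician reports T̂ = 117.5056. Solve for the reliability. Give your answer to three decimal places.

T̂ = ρX + (1 − ρ)μ  ⇒  T̂ − μ = ρ(X − μ)
ρ = (T̂ − μ)/(X − μ) = (117.5056 − 101.8) / (121 − 101.8) = 15.7056 / 19.2 = 0.81800

0.818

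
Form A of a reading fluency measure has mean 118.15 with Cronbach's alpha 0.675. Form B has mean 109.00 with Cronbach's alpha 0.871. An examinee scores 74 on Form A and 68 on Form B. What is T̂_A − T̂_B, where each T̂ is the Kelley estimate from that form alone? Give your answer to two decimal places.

15.06

T̂_A = 0.675(74) + 0.325(118.15) = 88.3487
T̂_B = 0.871(68) + 0.129(109.00) = 73.2890
T̂_A − T̂_B = 15.0597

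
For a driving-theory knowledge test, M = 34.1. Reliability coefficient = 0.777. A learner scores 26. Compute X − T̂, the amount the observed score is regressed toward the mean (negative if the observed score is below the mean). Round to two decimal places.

-1.81

T̂ = 0.777(26) + 0.223(34.1) = 20.202 + 7.6043 = 27.8063 → 27.806
X − T̂ = 26 − 27.806 = -1.806 → -1.81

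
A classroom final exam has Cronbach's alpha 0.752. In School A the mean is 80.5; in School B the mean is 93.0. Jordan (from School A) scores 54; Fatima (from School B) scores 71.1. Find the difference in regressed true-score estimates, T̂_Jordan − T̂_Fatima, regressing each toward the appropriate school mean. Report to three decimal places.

-15.959

T̂_Jordan = 0.752(54) + 0.248(80.5) = 60.57200
T̂_Fatima = 0.752(71.1) + 0.248(93.0) = 76.53120
Difference = 60.57200 − 76.53120 = -15.95920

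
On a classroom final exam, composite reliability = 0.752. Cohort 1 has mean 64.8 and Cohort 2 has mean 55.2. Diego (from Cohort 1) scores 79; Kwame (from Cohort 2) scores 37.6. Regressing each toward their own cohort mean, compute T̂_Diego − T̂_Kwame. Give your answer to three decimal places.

T̂_Diego = 0.752(79) + 0.248(64.8) = 75.47840
T̂_Kwame = 0.752(37.6) + 0.248(55.2) = 41.96480
Difference = 75.47840 − 41.96480 = 33.51360

33.514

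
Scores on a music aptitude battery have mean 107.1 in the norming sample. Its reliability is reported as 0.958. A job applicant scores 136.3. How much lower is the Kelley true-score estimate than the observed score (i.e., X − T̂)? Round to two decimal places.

1.23

T̂ = 0.958(136.3) + 0.042(107.1) = 130.5754 + 4.4982 = 135.0736 → 135.074
X − T̂ = 136.3 − 135.074 = 1.226 → 1.23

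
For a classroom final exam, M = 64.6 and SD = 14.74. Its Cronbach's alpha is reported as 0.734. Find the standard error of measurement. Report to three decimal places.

SEM = SD · √(1 − ρ) = 14.74 × √0.266 = 14.74 × 0.5158 = 7.6022

7.602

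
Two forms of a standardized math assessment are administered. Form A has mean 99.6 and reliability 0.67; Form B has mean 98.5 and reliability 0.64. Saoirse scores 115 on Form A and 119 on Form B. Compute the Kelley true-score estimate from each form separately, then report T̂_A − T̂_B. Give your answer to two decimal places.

-1.70

T̂_A = 0.67(115) + 0.33(99.6) = 109.9180
T̂_B = 0.64(119) + 0.36(98.5) = 111.6200
T̂_A − T̂_B = -1.7020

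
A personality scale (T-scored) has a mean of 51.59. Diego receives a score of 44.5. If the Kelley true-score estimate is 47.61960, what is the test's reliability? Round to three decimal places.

0.560

T̂ = ρX + (1 − ρ)μ  ⇒  T̂ − μ = ρ(X − μ)
ρ = (T̂ − μ)/(X − μ) = (47.61960 − 51.59) / (44.5 − 51.59) = -3.97040 / -7.09 = 0.56000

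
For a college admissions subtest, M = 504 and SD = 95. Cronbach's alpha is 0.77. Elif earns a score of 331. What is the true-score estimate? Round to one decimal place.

Weight the observed score by reliability and the mean by (1 − reliability): T̂ = 0.77·331 + 0.23·504 = 254.87 + 115.92 = 370.79.

370.8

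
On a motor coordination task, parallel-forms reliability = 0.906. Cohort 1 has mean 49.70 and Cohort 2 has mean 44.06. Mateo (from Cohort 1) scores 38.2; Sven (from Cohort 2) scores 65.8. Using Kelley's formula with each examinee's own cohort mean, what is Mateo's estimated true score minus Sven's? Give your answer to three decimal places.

T̂_Mateo = 0.906(38.2) + 0.094(49.70) = 39.28100
T̂_Sven = 0.906(65.8) + 0.094(44.06) = 63.75644
Difference = 39.28100 − 63.75644 = -24.47544

-24.475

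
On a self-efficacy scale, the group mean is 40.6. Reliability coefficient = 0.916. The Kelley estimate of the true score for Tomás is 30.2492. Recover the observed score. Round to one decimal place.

T̂ = ρX + (1 − ρ)μ  ⇒  X = (T̂ − (1 − ρ)μ) / ρ
X = (30.2492 − 0.084 × 40.6) / 0.916 = (30.2492 − 3.4104) / 0.916 = 26.8388 / 0.916 = 29.300

29.3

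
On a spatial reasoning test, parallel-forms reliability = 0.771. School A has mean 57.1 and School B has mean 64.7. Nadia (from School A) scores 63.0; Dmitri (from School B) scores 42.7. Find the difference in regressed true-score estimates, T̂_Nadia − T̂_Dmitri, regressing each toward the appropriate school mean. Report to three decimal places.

13.911

T̂_Nadia = 0.771(63.0) + 0.229(57.1) = 61.64890
T̂_Dmitri = 0.771(42.7) + 0.229(64.7) = 47.73800
Difference = 61.64890 − 47.73800 = 13.91090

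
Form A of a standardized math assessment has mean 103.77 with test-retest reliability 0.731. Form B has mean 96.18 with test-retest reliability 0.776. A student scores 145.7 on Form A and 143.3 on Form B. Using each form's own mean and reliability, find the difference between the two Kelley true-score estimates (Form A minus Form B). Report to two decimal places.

1.68

T̂_A = 0.731(145.7) + 0.269(103.77) = 134.4208
T̂_B = 0.776(143.3) + 0.224(96.18) = 132.7451
T̂_A − T̂_B = 1.6757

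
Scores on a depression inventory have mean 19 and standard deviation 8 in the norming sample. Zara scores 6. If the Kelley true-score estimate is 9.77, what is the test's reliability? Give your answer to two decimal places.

T̂ = ρX + (1 − ρ)μ  ⇒  T̂ − μ = ρ(X − μ)
ρ = (T̂ − μ)/(X − μ) = (9.77 − 19) / (6 − 19) = -9.23 / -13.0 = 0.7100

0.71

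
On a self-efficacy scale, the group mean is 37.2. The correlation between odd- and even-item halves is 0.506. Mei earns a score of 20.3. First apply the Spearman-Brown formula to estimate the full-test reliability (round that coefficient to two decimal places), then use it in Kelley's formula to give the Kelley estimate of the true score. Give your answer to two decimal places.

Spearman-Brown: ρ = 2r/(1 + r) = 2(0.506)/(1 + 0.506) = 1.0120/1.506 = 0.6720 → 0.67
T̂ = 0.67(20.3) + 0.33(37.2) = 13.601 + 12.276 = 25.877 → 25.88

25.88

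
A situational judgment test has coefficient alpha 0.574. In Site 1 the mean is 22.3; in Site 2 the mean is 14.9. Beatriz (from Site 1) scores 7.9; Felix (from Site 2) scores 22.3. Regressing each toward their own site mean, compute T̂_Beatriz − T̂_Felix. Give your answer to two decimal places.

-5.11

T̂_Beatriz = 0.574(7.9) + 0.426(22.3) = 14.0344
T̂_Felix = 0.574(22.3) + 0.426(14.9) = 19.1476
Difference = 14.0344 − 19.1476 = -5.1132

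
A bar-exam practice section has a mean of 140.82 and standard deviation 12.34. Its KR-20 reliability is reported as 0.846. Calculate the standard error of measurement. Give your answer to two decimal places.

SEM = SD · √(1 − ρ) = 12.34 × √0.154 = 12.34 × 0.3924 = 4.843

4.84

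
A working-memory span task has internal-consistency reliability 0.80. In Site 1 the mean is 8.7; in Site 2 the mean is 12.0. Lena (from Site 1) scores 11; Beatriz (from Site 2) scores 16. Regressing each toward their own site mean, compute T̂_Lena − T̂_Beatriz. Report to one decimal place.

-4.7

T̂_Lena = 0.80(11) + 0.20(8.7) = 10.540
T̂_Beatriz = 0.80(16) + 0.20(12.0) = 15.200
Difference = 10.540 − 15.200 = -4.660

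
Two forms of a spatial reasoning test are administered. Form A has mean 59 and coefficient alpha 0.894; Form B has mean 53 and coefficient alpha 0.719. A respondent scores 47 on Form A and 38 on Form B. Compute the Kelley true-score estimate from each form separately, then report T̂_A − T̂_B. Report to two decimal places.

T̂_A = 0.894(47) + 0.106(59) = 48.2720
T̂_B = 0.719(38) + 0.281(53) = 42.2150
T̂_A − T̂_B = 6.0570

6.06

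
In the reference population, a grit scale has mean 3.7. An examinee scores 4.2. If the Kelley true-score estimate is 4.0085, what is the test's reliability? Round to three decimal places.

T̂ = ρX + (1 − ρ)μ  ⇒  T̂ − μ = ρ(X − μ)
ρ = (T̂ − μ)/(X − μ) = (4.0085 − 3.7) / (4.2 − 3.7) = 0.3085 / 0.5 = 0.61700

0.617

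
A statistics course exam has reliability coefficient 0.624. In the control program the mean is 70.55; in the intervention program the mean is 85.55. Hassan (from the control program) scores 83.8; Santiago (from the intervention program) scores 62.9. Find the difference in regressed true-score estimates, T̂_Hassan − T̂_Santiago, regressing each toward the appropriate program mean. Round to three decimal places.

7.402

T̂_Hassan = 0.624(83.8) + 0.376(70.55) = 78.81800
T̂_Santiago = 0.624(62.9) + 0.376(85.55) = 71.41640
Difference = 78.81800 − 71.41640 = 7.40160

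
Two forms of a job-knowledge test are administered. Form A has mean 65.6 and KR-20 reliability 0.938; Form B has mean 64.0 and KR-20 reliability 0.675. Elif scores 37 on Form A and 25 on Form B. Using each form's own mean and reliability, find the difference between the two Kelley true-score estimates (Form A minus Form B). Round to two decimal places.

T̂_A = 0.938(37) + 0.062(65.6) = 38.7732
T̂_B = 0.675(25) + 0.325(64.0) = 37.6750
T̂_A − T̂_B = 1.0982

1.10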